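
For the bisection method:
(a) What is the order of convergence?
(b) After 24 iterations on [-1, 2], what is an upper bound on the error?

(a) Bisection has linear (order 1) convergence; the error is halved each step.

(b) Error bound = (b-a)/2^n = (2 - (-1))/2^{24}
    = 3/2^{24}

(a) 1 (linear); (b) error ≤ 1.79e-07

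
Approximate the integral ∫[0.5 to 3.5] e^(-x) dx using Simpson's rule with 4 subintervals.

f(x) = e^(-x)
a = 0.5, b = 3.5, n = 4
h = (b - a)/n = 0.750000

Simpson's rule: (h/3)[f(x₀) + 4f(x₁) + 2f(x₂) + ... + f(xₙ)]

x_0 = 0.5000, f(x_0) = 0.606531, coefficient = 1
x_1 = 1.2500, f(x_1) = 0.286505, coefficient = 4
x_2 = 2.0000, f(x_2) = 0.135335, coefficient = 2
x_3 = 2.7500, f(x_3) = 0.063928, coefficient = 4
x_4 = 3.5000, f(x_4) = 0.030197, coefficient = 1

I ≈ (0.750000/3) × 2.309129 = 0.577282
Exact value: 0.576333
Error: 0.000949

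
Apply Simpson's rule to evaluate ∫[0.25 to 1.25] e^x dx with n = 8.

f(x) = e^x
a = 0.25, b = 1.25, n = 8
h = (b - a)/n = 0.125000

Simpson's rule: (h/3)[f(x₀) + 4f(x₁) + 2f(x₂) + ... + f(xₙ)]

x_0 = 0.2500, f(x_0) = 1.284025, coefficient = 1
x_1 = 0.3750, f(x_1) = 1.454991, coefficient = 4
x_2 = 0.5000, f(x_2) = 1.648721, coefficient = 2
x_3 = 0.6250, f(x_3) = 1.868246, coefficient = 4
x_4 = 0.7500, f(x_4) = 2.117000, coefficient = 2
x_5 = 0.8750, f(x_5) = 2.398875, coefficient = 4
x_6 = 1.0000, f(x_6) = 2.718282, coefficient = 2
x_7 = 1.1250, f(x_7) = 3.080217, coefficient = 4
x_8 = 1.2500, f(x_8) = 3.490343, coefficient = 1

I ≈ (0.125000/3) × 52.951693 = 2.206321
Exact value: 2.206318
Error: 0.000003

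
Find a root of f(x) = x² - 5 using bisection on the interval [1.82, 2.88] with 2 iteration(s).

f(x) = x² - 5
Initial interval: [1.82, 2.88]

Iteration 1:
  c_1 = (1.820000 + 2.880000)/2 = 2.350000
  f(c_1) = f(2.350000) = 0.522500
  f(a) × f(c) < 0, new interval: [1.820000, 2.350000]
Iteration 2:
  c_2 = (1.820000 + 2.350000)/2 = 2.085000
  f(c_2) = f(2.085000) = -0.652775
  f(a) × f(c) ≥ 0, new interval: [2.085000, 2.350000]

After 2 iteration(s), the approximation is c_2 = 2.085000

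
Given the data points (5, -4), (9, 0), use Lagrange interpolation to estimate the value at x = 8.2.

Lagrange interpolation formula:
P(x) = Σ yᵢ × Lᵢ(x)
where Lᵢ(x) = Π_{j≠i} (x - xⱼ)/(xᵢ - xⱼ)

L_0(8.2) = (8.2 - 9)/(5 - 9) = 0.200000
L_1(8.2) = (8.2 - 5)/(9 - 5) = 0.800000

P(8.2) = (-4)×L_0(8.2) + 0×L_1(8.2)
P(8.2) = -0.800000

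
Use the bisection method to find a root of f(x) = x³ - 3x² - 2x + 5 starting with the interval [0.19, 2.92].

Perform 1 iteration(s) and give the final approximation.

f(x) = x³ - 3x² - 2x + 5
Initial interval: [0.19, 2.92]

Iteration 1:
  c_1 = (0.190000 + 2.920000)/2 = 1.555000
  f(c_1) = f(1.555000) = -1.604046
  f(a) × f(c) < 0, new interval: [0.190000, 1.555000]

After 1 iteration(s), the approximation is c_1 = 1.555000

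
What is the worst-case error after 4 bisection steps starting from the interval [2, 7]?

Bisection error bound: |error| ≤ (b-a)/2^n
|error| ≤ (7 - 2)/2^4 = 5/2^4
|error| ≤ 0.3125000000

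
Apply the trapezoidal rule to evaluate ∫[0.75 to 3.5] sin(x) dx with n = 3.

f(x) = sin(x)
a = 0.75, b = 3.5, n = 3
h = (b - a)/n = 0.916667

Trapezoidal rule: (h/2)[f(x₀) + 2f(x₁) + 2f(x₂) + ... + f(xₙ)]

x_0 = 0.7500, f(x_0) = 0.681639, coefficient = 1
x_1 = 1.6667, f(x_1) = 0.995408, coefficient = 2
x_2 = 2.5833, f(x_2) = 0.529711, coefficient = 2
x_3 = 3.5000, f(x_3) = -0.350783, coefficient = 1

I ≈ (0.916667/2) × 3.381093 = 1.549667
Exact value: 1.668146
Error: 0.118478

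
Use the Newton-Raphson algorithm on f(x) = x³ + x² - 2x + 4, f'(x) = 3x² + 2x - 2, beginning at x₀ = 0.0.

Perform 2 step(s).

f(x) = x³ + x² - 2x + 4
f'(x) = 3x² + 2x - 2
x₀ = 0.0

Newton-Raphson formula: x_{n+1} = x_n - f(x_n)/f'(x_n)

Iteration 1:
  f(0.000000) = 4.000000
  f'(0.000000) = -2.000000
  x_1 = 0.000000 - 4.000000/(-2.000000) = 2.000000
Iteration 2:
  f(2.000000) = 12.000000
  f'(2.000000) = 14.000000
  x_2 = 2.000000 - 12.000000/14.000000 = 1.142857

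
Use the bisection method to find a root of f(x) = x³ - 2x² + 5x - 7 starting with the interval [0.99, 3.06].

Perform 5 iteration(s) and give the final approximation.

f(x) = x³ - 2x² + 5x - 7
Initial interval: [0.99, 3.06]

Iteration 1:
  c_1 = (0.990000 + 3.060000)/2 = 2.025000
  f(c_1) = f(2.025000) = 3.227516
  f(a) × f(c) < 0, new interval: [0.990000, 2.025000]
Iteration 2:
  c_2 = (0.990000 + 2.025000)/2 = 1.507500
  f(c_2) = f(1.507500) = -0.581734
  f(a) × f(c) ≥ 0, new interval: [1.507500, 2.025000]
Iteration 3:
  c_3 = (1.507500 + 2.025000)/2 = 1.766250
  f(c_3) = f(1.766250) = 1.102034
  f(a) × f(c) < 0, new interval: [1.507500, 1.766250]
Iteration 4:
  c_4 = (1.507500 + 1.766250)/2 = 1.636875
  f(c_4) = f(1.636875) = 0.211432
  f(a) × f(c) < 0, new interval: [1.507500, 1.636875]
Iteration 5:
  c_5 = (1.507500 + 1.636875)/2 = 1.572187
  f(c_5) = f(1.572187) = -0.196518
  f(a) × f(c) ≥ 0, new interval: [1.572187, 1.636875]

After 5 iteration(s), the approximation is c_5 = 1.572187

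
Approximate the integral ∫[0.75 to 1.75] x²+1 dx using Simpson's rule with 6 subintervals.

f(x) = x²+1
a = 0.75, b = 1.75, n = 6
h = (b - a)/n = 0.166667

Simpson's rule: (h/3)[f(x₀) + 4f(x₁) + 2f(x₂) + ... + f(xₙ)]

x_0 = 0.7500, f(x_0) = 1.562500, coefficient = 1
x_1 = 0.9167, f(x_1) = 1.840278, coefficient = 4
x_2 = 1.0833, f(x_2) = 2.173611, coefficient = 2
x_3 = 1.2500, f(x_3) = 2.562500, coefficient = 4
x_4 = 1.4167, f(x_4) = 3.006944, coefficient = 2
x_5 = 1.5833, f(x_5) = 3.506944, coefficient = 4
x_6 = 1.7500, f(x_6) = 4.062500, coefficient = 1

I ≈ (0.166667/3) × 47.625000 = 2.645833
Exact value: 2.645833
Error: 0.000000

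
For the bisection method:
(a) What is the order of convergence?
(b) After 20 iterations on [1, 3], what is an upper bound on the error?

(a) Bisection has linear (order 1) convergence; the error is halved each step.

(b) Error bound = (b-a)/2^n = (3 - 1)/2^{20}
    = 2/2^{20}

(a) 1 (linear); (b) error ≤ 1.91e-06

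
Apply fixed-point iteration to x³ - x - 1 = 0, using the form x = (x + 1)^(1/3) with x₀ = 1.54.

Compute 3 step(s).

Equation: x³ - x - 1 = 0
Fixed-point form: x = (x + 1)^(1/3)
x₀ = 1.54

x_1 = g(1.540000) = 1.364409
x_2 = g(1.364409) = 1.332215
x_3 = g(1.332215) = 1.326140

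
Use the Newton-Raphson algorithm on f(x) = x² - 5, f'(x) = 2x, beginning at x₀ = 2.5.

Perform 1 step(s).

f(x) = x² - 5
f'(x) = 2x
x₀ = 2.5

Newton-Raphson formula: x_{n+1} = x_n - f(x_n)/f'(x_n)

Iteration 1:
  f(2.500000) = 1.250000
  f'(2.500000) = 5.000000
  x_1 = 2.500000 - 1.250000/5.000000 = 2.250000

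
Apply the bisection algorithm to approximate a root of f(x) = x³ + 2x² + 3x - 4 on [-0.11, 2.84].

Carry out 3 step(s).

f(x) = x³ + 2x² + 3x - 4
Initial interval: [-0.11, 2.84]

Iteration 1:
  c_1 = (-0.110000 + 2.840000)/2 = 1.365000
  f(c_1) = f(1.365000) = 6.364752
  f(a) × f(c) < 0, new interval: [-0.110000, 1.365000]
Iteration 2:
  c_2 = (-0.110000 + 1.365000)/2 = 0.627500
  f(c_2) = f(0.627500) = -1.082905
  f(a) × f(c) ≥ 0, new interval: [0.627500, 1.365000]
Iteration 3:
  c_3 = (0.627500 + 1.365000)/2 = 0.996250
  f(c_3) = f(0.996250) = 1.962570
  f(a) × f(c) < 0, new interval: [0.627500, 0.996250]

After 3 iteration(s), the approximation is c_3 = 0.996250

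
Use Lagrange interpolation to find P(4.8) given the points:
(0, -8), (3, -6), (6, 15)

Lagrange interpolation formula:
P(x) = Σ yᵢ × Lᵢ(x)
where Lᵢ(x) = Π_{j≠i} (x - xⱼ)/(xᵢ - xⱼ)

L_0(4.8) = (4.8 - 3)/(0 - 3) × (4.8 - 6)/(0 - 6) = -0.120000
L_1(4.8) = (4.8 - 0)/(3 - 0) × (4.8 - 6)/(3 - 6) = 0.640000
L_2(4.8) = (4.8 - 0)/(6 - 0) × (4.8 - 3)/(6 - 3) = 0.480000

P(4.8) = (-8)×L_0(4.8) + (-6)×L_1(4.8) + 15×L_2(4.8)
P(4.8) = 4.320000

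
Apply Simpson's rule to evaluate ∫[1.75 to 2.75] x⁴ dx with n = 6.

f(x) = x⁴
a = 1.75, b = 2.75, n = 6
h = (b - a)/n = 0.166667

Simpson's rule: (h/3)[f(x₀) + 4f(x₁) + 2f(x₂) + ... + f(xₙ)]

x_0 = 1.7500, f(x_0) = 9.378906, coefficient = 1
x_1 = 1.9167, f(x_1) = 13.495419, coefficient = 4
x_2 = 2.0833, f(x_2) = 18.838011, coefficient = 2
x_3 = 2.2500, f(x_3) = 25.628906, coefficient = 4
x_4 = 2.4167, f(x_4) = 34.108845, coefficient = 2
x_5 = 2.5833, f(x_5) = 44.537085, coefficient = 4
x_6 = 2.7500, f(x_6) = 57.191406, coefficient = 1

I ≈ (0.166667/3) × 507.109664 = 28.172759
Exact value: 28.172656
Error: 0.000103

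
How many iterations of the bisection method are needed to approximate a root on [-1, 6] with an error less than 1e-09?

We need (b-a)/2^n ≤ 1e-09
(6 - (-1))/2^n ≤ 1e-09
7/2^n ≤ 1e-09
2^n ≥ 7000000000
n ≥ log₂(7000000000) = 32.70
n ≥ 33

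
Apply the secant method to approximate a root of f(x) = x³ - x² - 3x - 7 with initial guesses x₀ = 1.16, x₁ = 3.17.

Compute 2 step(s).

f(x) = x³ - x² - 3x - 7
x₀ = 1.16, x₁ = 3.17

Secant formula: x_{n+1} = x_n - f(x_n)(x_n - x_{n-1})/(f(x_n) - f(x_{n-1}))

Iteration 1:
  f(1.160000) = -10.264704
  f(3.170000) = 5.296113
  x_2 = 3.170000 - 5.296113×(3.170000 - 1.160000)/(5.296113 - (-10.264704))
       = 2.485898
Iteration 2:
  f(3.170000) = 5.296113
  f(2.485898) = -5.275307
  x_3 = 2.485898 - (-5.275307)×(2.485898 - 3.170000)/(-5.275307 - 5.296113)
       = 2.827276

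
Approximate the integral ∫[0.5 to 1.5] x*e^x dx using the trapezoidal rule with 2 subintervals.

f(x) = x*e^x
a = 0.5, b = 1.5, n = 2
h = (b - a)/n = 0.500000

Trapezoidal rule: (h/2)[f(x₀) + 2f(x₁) + 2f(x₂) + ... + f(xₙ)]

x_0 = 0.5000, f(x_0) = 0.824361, coefficient = 1
x_1 = 1.0000, f(x_1) = 2.718282, coefficient = 2
x_2 = 1.5000, f(x_2) = 6.722534, coefficient = 1

I ≈ (0.500000/2) × 12.983458 = 3.245864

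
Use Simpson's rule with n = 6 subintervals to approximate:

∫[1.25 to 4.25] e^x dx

f(x) = e^x
a = 1.25, b = 4.25, n = 6
h = (b - a)/n = 0.500000

Simpson's rule: (h/3)[f(x₀) + 4f(x₁) + 2f(x₂) + ... + f(xₙ)]

x_0 = 1.2500, f(x_0) = 3.490343, coefficient = 1
x_1 = 1.7500, f(x_1) = 5.754603, coefficient = 4
x_2 = 2.2500, f(x_2) = 9.487736, coefficient = 2
x_3 = 2.7500, f(x_3) = 15.642632, coefficient = 4
x_4 = 3.2500, f(x_4) = 25.790340, coefficient = 2
x_5 = 3.7500, f(x_5) = 42.521082, coefficient = 4
x_6 = 4.2500, f(x_6) = 70.105412, coefficient = 1

I ≈ (0.500000/3) × 399.825173 = 66.637529
Exact value: 66.615069
Error: 0.022459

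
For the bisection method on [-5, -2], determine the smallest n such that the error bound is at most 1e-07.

We need (b-a)/2^n ≤ 1e-07
(-2 - (-5))/2^n ≤ 1e-07
3/2^n ≤ 1e-07
2^n ≥ 30000000
n ≥ log₂(30000000) = 24.84
n ≥ 25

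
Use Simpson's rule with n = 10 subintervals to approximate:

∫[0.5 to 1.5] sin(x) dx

f(x) = sin(x)
a = 0.5, b = 1.5, n = 10
h = (b - a)/n = 0.100000

Simpson's rule: (h/3)[f(x₀) + 4f(x₁) + 2f(x₂) + ... + f(xₙ)]

x_0 = 0.5000, f(x_0) = 0.479426, coefficient = 1
x_1 = 0.6000, f(x_1) = 0.564642, coefficient = 4
x_2 = 0.7000, f(x_2) = 0.644218, coefficient = 2
x_3 = 0.8000, f(x_3) = 0.717356, coefficient = 4
x_4 = 0.9000, f(x_4) = 0.783327, coefficient = 2
x_5 = 1.0000, f(x_5) = 0.841471, coefficient = 4
x_6 = 1.1000, f(x_6) = 0.891207, coefficient = 2
x_7 = 1.2000, f(x_7) = 0.932039, coefficient = 4
x_8 = 1.3000, f(x_8) = 0.963558, coefficient = 2
x_9 = 1.4000, f(x_9) = 0.985450, coefficient = 4
x_10 = 1.5000, f(x_10) = 0.997495, coefficient = 1

I ≈ (0.100000/3) × 24.205374 = 0.806846
Exact value: 0.806845
Error: 0.000000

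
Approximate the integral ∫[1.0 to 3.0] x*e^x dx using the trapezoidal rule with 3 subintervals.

f(x) = x*e^x
a = 1.0, b = 3.0, n = 3
h = (b - a)/n = 0.666667

Trapezoidal rule: (h/2)[f(x₀) + 2f(x₁) + 2f(x₂) + ... + f(xₙ)]

x_0 = 1.0000, f(x_0) = 2.718282, coefficient = 1
x_1 = 1.6667, f(x_1) = 8.824150, coefficient = 2
x_2 = 2.3333, f(x_2) = 24.061937, coefficient = 2
x_3 = 3.0000, f(x_3) = 60.256611, coefficient = 1

I ≈ (0.666667/2) × 128.747066 = 42.915689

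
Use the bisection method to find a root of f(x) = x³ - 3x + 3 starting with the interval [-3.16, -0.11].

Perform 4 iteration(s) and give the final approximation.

f(x) = x³ - 3x + 3
Initial interval: [-3.16, -0.11]

Iteration 1:
  c_1 = (-3.160000 + (-0.110000))/2 = -1.635000
  f(c_1) = f(-1.635000) = 3.534277
  f(a) × f(c) < 0, new interval: [-3.160000, -1.635000]
Iteration 2:
  c_2 = (-3.160000 + (-1.635000))/2 = -2.397500
  f(c_2) = f(-2.397500) = -3.588345
  f(a) × f(c) ≥ 0, new interval: [-2.397500, -1.635000]
Iteration 3:
  c_3 = (-2.397500 + (-1.635000))/2 = -2.016250
  f(c_3) = f(-2.016250) = 0.852161
  f(a) × f(c) < 0, new interval: [-2.397500, -2.016250]
Iteration 4:
  c_4 = (-2.397500 + (-2.016250))/2 = -2.206875
  f(c_4) = f(-2.206875) = -1.127512
  f(a) × f(c) ≥ 0, new interval: [-2.206875, -2.016250]

After 4 iteration(s), the approximation is c_4 = -2.206875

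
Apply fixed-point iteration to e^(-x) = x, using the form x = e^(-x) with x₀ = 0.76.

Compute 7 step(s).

Equation: e^(-x) = x
Fixed-point form: x = e^(-x)
x₀ = 0.76

x_1 = g(0.760000) = 0.467666
x_2 = g(0.467666) = 0.626462
x_3 = g(0.626462) = 0.534479
x_4 = g(0.534479) = 0.585974
x_5 = g(0.585974) = 0.556563
x_6 = g(0.556563) = 0.573176
x_7 = g(0.573176) = 0.563732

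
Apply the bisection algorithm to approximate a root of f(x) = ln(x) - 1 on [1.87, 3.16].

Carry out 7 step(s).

f(x) = ln(x) - 1
Initial interval: [1.87, 3.16]

Iteration 1:
  c_1 = (1.870000 + 3.160000)/2 = 2.515000
  f(c_1) = f(2.515000) = -0.077727
  f(a) × f(c) ≥ 0, new interval: [2.515000, 3.160000]
Iteration 2:
  c_2 = (2.515000 + 3.160000)/2 = 2.837500
  f(c_2) = f(2.837500) = 0.042923
  f(a) × f(c) < 0, new interval: [2.515000, 2.837500]
Iteration 3:
  c_3 = (2.515000 + 2.837500)/2 = 2.676250
  f(c_3) = f(2.676250) = -0.015583
  f(a) × f(c) ≥ 0, new interval: [2.676250, 2.837500]
Iteration 4:
  c_4 = (2.676250 + 2.837500)/2 = 2.756875
  f(c_4) = f(2.756875) = 0.014098
  f(a) × f(c) < 0, new interval: [2.676250, 2.756875]
Iteration 5:
  c_5 = (2.676250 + 2.756875)/2 = 2.716563
  f(c_5) = f(2.716563) = -0.000633
  f(a) × f(c) ≥ 0, new interval: [2.716563, 2.756875]
Iteration 6:
  c_6 = (2.716563 + 2.756875)/2 = 2.736719
  f(c_6) = f(2.736719) = 0.006760
  f(a) × f(c) < 0, new interval: [2.716563, 2.736719]
Iteration 7:
  c_7 = (2.716563 + 2.736719)/2 = 2.726641
  f(c_7) = f(2.726641) = 0.003070
  f(a) × f(c) < 0, new interval: [2.716563, 2.726641]

After 7 iteration(s), the approximation is c_7 = 2.726641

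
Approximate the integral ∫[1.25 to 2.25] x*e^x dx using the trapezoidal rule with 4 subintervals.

f(x) = x*e^x
a = 1.25, b = 2.25, n = 4
h = (b - a)/n = 0.250000

Trapezoidal rule: (h/2)[f(x₀) + 2f(x₁) + 2f(x₂) + ... + f(xₙ)]

x_0 = 1.2500, f(x_0) = 4.362929, coefficient = 1
x_1 = 1.5000, f(x_1) = 6.722534, coefficient = 2
x_2 = 1.7500, f(x_2) = 10.070555, coefficient = 2
x_3 = 2.0000, f(x_3) = 14.778112, coefficient = 2
x_4 = 2.2500, f(x_4) = 21.347406, coefficient = 1

I ≈ (0.250000/2) × 88.852735 = 11.106592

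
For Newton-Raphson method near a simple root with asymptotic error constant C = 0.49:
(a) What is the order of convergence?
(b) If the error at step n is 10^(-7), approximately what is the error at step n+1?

(a) Newton-Raphson has quadratic (order 2) convergence near simple roots.
    This means |e_{n+1}| ≈ C|e_n|².

(b) With |e_n| = 10^(-7) and C = 0.49:
    |e_{n+1}| ≈ 0.49 × (10^(-7))² = 0.49 × 10^(-14)

(a) 2 (quadratic); (b) |e_{n+1}| ≈ 4.900e-15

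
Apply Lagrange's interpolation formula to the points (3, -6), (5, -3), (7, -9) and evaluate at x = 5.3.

Lagrange interpolation formula:
P(x) = Σ yᵢ × Lᵢ(x)
where Lᵢ(x) = Π_{j≠i} (x - xⱼ)/(xᵢ - xⱼ)

L_0(5.3) = (5.3 - 5)/(3 - 5) × (5.3 - 7)/(3 - 7) = -0.063750
L_1(5.3) = (5.3 - 3)/(5 - 3) × (5.3 - 7)/(5 - 7) = 0.977500
L_2(5.3) = (5.3 - 3)/(7 - 3) × (5.3 - 5)/(7 - 5) = 0.086250

P(5.3) = (-6)×L_0(5.3) + (-3)×L_1(5.3) + (-9)×L_2(5.3)
P(5.3) = -3.326250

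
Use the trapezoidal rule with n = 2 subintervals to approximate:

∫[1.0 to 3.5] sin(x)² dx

f(x) = sin(x)²
a = 1.0, b = 3.5, n = 2
h = (b - a)/n = 1.250000

Trapezoidal rule: (h/2)[f(x₀) + 2f(x₁) + 2f(x₂) + ... + f(xₙ)]

x_0 = 1.0000, f(x_0) = 0.708073, coefficient = 1
x_1 = 2.2500, f(x_1) = 0.605398, coefficient = 2
x_2 = 3.5000, f(x_2) = 0.123049, coefficient = 1

I ≈ (1.250000/2) × 2.041918 = 1.276199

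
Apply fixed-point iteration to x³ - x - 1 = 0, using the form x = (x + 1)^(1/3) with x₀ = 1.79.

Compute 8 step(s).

Equation: x³ - x - 1 = 0
Fixed-point form: x = (x + 1)^(1/3)
x₀ = 1.79

x_1 = g(1.790000) = 1.407780
x_2 = g(1.407780) = 1.340311
x_3 = g(1.340311) = 1.327673
x_4 = g(1.327673) = 1.325279
x_5 = g(1.325279) = 1.324825
x_6 = g(1.324825) = 1.324738
x_7 = g(1.324738) = 1.324722
x_8 = g(1.324722) = 1.324719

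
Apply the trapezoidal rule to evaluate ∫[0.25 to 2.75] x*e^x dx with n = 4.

f(x) = x*e^x
a = 0.25, b = 2.75, n = 4
h = (b - a)/n = 0.625000

Trapezoidal rule: (h/2)[f(x₀) + 2f(x₁) + 2f(x₂) + ... + f(xₙ)]

x_0 = 0.2500, f(x_0) = 0.321006, coefficient = 1
x_1 = 0.8750, f(x_1) = 2.099016, coefficient = 2
x_2 = 1.5000, f(x_2) = 6.722534, coefficient = 2
x_3 = 2.1250, f(x_3) = 17.792407, coefficient = 2
x_4 = 2.7500, f(x_4) = 43.017238, coefficient = 1

I ≈ (0.625000/2) × 96.566157 = 30.176924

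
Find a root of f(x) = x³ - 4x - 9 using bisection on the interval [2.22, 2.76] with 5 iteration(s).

f(x) = x³ - 4x - 9
Initial interval: [2.22, 2.76]

Iteration 1:
  c_1 = (2.220000 + 2.760000)/2 = 2.490000
  f(c_1) = f(2.490000) = -3.521751
  f(a) × f(c) ≥ 0, new interval: [2.490000, 2.760000]
Iteration 2:
  c_2 = (2.490000 + 2.760000)/2 = 2.625000
  f(c_2) = f(2.625000) = -1.412109
  f(a) × f(c) ≥ 0, new interval: [2.625000, 2.760000]
Iteration 3:
  c_3 = (2.625000 + 2.760000)/2 = 2.692500
  f(c_3) = f(2.692500) = -0.250570
  f(a) × f(c) ≥ 0, new interval: [2.692500, 2.760000]
Iteration 4:
  c_4 = (2.692500 + 2.760000)/2 = 2.726250
  f(c_4) = f(2.726250) = 0.357687
  f(a) × f(c) < 0, new interval: [2.692500, 2.726250]
Iteration 5:
  c_5 = (2.692500 + 2.726250)/2 = 2.709375
  f(c_5) = f(2.709375) = 0.051244
  f(a) × f(c) < 0, new interval: [2.692500, 2.709375]

After 5 iteration(s), the approximation is c_5 = 2.709375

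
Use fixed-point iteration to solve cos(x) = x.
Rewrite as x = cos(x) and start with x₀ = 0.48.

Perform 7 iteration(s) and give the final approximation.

Equation: cos(x) = x
Fixed-point form: x = cos(x)
x₀ = 0.48

x_1 = g(0.480000) = 0.886995
x_2 = g(0.886995) = 0.631744
x_3 = g(0.631744) = 0.806999
x_4 = g(0.806999) = 0.691669
x_5 = g(0.691669) = 0.770182
x_6 = g(0.770182) = 0.717784
x_7 = g(0.717784) = 0.753265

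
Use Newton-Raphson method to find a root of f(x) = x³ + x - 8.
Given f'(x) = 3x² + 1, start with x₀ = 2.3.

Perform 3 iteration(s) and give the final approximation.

f(x) = x³ + x - 8
f'(x) = 3x² + 1
x₀ = 2.3

Newton-Raphson formula: x_{n+1} = x_n - f(x_n)/f'(x_n)

Iteration 1:
  f(2.300000) = 6.467000
  f'(2.300000) = 16.870000
  x_1 = 2.300000 - 6.467000/16.870000 = 1.916657
Iteration 2:
  f(1.916657) = 0.957636
  f'(1.916657) = 12.020720
  x_2 = 1.916657 - 0.957636/12.020720 = 1.836991
Iteration 3:
  f(1.836991) = 0.035987
  f'(1.836991) = 11.123612
  x_3 = 1.836991 - 0.035987/11.123612 = 1.833756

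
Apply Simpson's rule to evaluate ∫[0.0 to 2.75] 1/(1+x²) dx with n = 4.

f(x) = 1/(1+x²)
a = 0.0, b = 2.75, n = 4
h = (b - a)/n = 0.687500

Simpson's rule: (h/3)[f(x₀) + 4f(x₁) + 2f(x₂) + ... + f(xₙ)]

x_0 = 0.0000, f(x_0) = 1.000000, coefficient = 1
x_1 = 0.6875, f(x_1) = 0.679045, coefficient = 4
x_2 = 1.3750, f(x_2) = 0.345946, coefficient = 2
x_3 = 2.0625, f(x_3) = 0.190335, coefficient = 4
x_4 = 2.7500, f(x_4) = 0.116788, coefficient = 1

I ≈ (0.687500/3) × 5.286199 = 1.211421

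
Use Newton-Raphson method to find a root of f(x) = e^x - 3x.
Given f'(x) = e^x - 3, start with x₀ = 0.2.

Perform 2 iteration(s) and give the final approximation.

f(x) = e^x - 3x
f'(x) = e^x - 3
x₀ = 0.2

Newton-Raphson formula: x_{n+1} = x_n - f(x_n)/f'(x_n)

Iteration 1:
  f(0.200000) = 0.621403
  f'(0.200000) = -1.778597
  x_1 = 0.200000 - 0.621403/(-1.778597) = 0.549378
Iteration 2:
  f(0.549378) = 0.084041
  f'(0.549378) = -1.267825
  x_2 = 0.549378 - 0.084041/(-1.267825) = 0.615666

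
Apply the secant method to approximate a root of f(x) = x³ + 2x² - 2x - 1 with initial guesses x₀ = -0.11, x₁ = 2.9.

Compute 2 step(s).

f(x) = x³ + 2x² - 2x - 1
x₀ = -0.11, x₁ = 2.9

Secant formula: x_{n+1} = x_n - f(x_n)(x_n - x_{n-1})/(f(x_n) - f(x_{n-1}))

Iteration 1:
  f(-0.110000) = -0.757131
  f(2.900000) = 34.409000
  x_2 = 2.900000 - 34.409000×(2.900000 - (-0.110000))/(34.409000 - (-0.757131))
       = -0.045194
Iteration 2:
  f(2.900000) = 34.409000
  f(-0.045194) = -0.905619
  x_3 = -0.045194 - (-0.905619)×(-0.045194 - 2.900000)/(-0.905619 - 34.409000)
       = 0.030333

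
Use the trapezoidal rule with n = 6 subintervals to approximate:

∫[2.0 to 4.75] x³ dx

f(x) = x³
a = 2.0, b = 4.75, n = 6
h = (b - a)/n = 0.458333

Trapezoidal rule: (h/2)[f(x₀) + 2f(x₁) + 2f(x₂) + ... + f(xₙ)]

x_0 = 2.0000, f(x_0) = 8.000000, coefficient = 1
x_1 = 2.4583, f(x_1) = 14.856698, coefficient = 2
x_2 = 2.9167, f(x_2) = 24.811921, coefficient = 2
x_3 = 3.3750, f(x_3) = 38.443359, coefficient = 2
x_4 = 3.8333, f(x_4) = 56.328704, coefficient = 2
x_5 = 4.2917, f(x_5) = 79.045645, coefficient = 2
x_6 = 4.7500, f(x_6) = 107.171875, coefficient = 1

I ≈ (0.458333/2) × 542.144531 = 124.241455
Exact value: 123.266602
Error: 0.974854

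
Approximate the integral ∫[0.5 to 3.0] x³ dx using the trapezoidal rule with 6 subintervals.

f(x) = x³
a = 0.5, b = 3.0, n = 6
h = (b - a)/n = 0.416667

Trapezoidal rule: (h/2)[f(x₀) + 2f(x₁) + 2f(x₂) + ... + f(xₙ)]

x_0 = 0.5000, f(x_0) = 0.125000, coefficient = 1
x_1 = 0.9167, f(x_1) = 0.770255, coefficient = 2
x_2 = 1.3333, f(x_2) = 2.370370, coefficient = 2
x_3 = 1.7500, f(x_3) = 5.359375, coefficient = 2
x_4 = 2.1667, f(x_4) = 10.171296, coefficient = 2
x_5 = 2.5833, f(x_5) = 17.240162, coefficient = 2
x_6 = 3.0000, f(x_6) = 27.000000, coefficient = 1

I ≈ (0.416667/2) × 98.947917 = 20.614149
Exact value: 20.234375
Error: 0.379774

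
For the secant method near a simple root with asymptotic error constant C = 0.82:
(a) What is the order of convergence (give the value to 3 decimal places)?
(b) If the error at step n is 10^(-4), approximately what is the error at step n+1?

(a) Secant method has superlinear convergence with order φ = (1+√5)/2 ≈ 1.618.
    This means |e_{n+1}| ≈ C|e_n|^1.618.

(b) With |e_n| = 10^(-4) and C = 0.82:
    |e_{n+1}| ≈ 0.82 × (10^(-4))^1.618 = 0.82 × 10^(-6.47)

(a) ≈ 1.618 (golden ratio); (b) |e_{n+1}| ≈ 2.765e-07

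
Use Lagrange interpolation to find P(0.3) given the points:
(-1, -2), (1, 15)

Lagrange interpolation formula:
P(x) = Σ yᵢ × Lᵢ(x)
where Lᵢ(x) = Π_{j≠i} (x - xⱼ)/(xᵢ - xⱼ)

L_0(0.3) = (0.3 - 1)/(-1 - 1) = 0.350000
L_1(0.3) = (0.3 - (-1))/(1 - (-1)) = 0.650000

P(0.3) = (-2)×L_0(0.3) + 15×L_1(0.3)
P(0.3) = 9.050000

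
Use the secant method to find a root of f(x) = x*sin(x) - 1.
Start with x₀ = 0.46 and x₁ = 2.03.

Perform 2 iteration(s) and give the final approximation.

f(x) = x*sin(x) - 1
x₀ = 0.46, x₁ = 2.03

Secant formula: x_{n+1} = x_n - f(x_n)(x_n - x_{n-1})/(f(x_n) - f(x_{n-1}))

Iteration 1:
  f(0.460000) = -0.795784
  f(2.030000) = 0.819704
  x_2 = 2.030000 - 0.819704×(2.030000 - 0.460000)/(0.819704 - (-0.795784))
       = 1.233377
Iteration 2:
  f(2.030000) = 0.819704
  f(1.233377) = 0.163829
  x_3 = 1.233377 - 0.163829×(1.233377 - 2.030000)/(0.163829 - 0.819704)
       = 1.034390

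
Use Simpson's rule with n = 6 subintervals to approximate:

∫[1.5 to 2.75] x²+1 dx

f(x) = x²+1
a = 1.5, b = 2.75, n = 6
h = (b - a)/n = 0.208333

Simpson's rule: (h/3)[f(x₀) + 4f(x₁) + 2f(x₂) + ... + f(xₙ)]

x_0 = 1.5000, f(x_0) = 3.250000, coefficient = 1
x_1 = 1.7083, f(x_1) = 3.918403, coefficient = 4
x_2 = 1.9167, f(x_2) = 4.673611, coefficient = 2
x_3 = 2.1250, f(x_3) = 5.515625, coefficient = 4
x_4 = 2.3333, f(x_4) = 6.444444, coefficient = 2
x_5 = 2.5417, f(x_5) = 7.460069, coefficient = 4
x_6 = 2.7500, f(x_6) = 8.562500, coefficient = 1

I ≈ (0.208333/3) × 101.625000 = 7.057292
Exact value: 7.057292
Error: 0.000000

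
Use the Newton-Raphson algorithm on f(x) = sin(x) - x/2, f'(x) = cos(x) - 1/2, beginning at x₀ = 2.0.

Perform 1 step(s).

f(x) = sin(x) - x/2
f'(x) = cos(x) - 1/2
x₀ = 2.0

Newton-Raphson formula: x_{n+1} = x_n - f(x_n)/f'(x_n)

Iteration 1:
  f(2.000000) = -0.090703
  f'(2.000000) = -0.916147
  x_1 = 2.000000 - (-0.090703)/(-0.916147) = 1.900996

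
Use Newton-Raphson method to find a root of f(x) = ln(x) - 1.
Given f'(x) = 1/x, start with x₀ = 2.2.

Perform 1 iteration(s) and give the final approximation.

f(x) = ln(x) - 1
f'(x) = 1/x
x₀ = 2.2

Newton-Raphson formula: x_{n+1} = x_n - f(x_n)/f'(x_n)

Iteration 1:
  f(2.200000) = -0.211543
  f'(2.200000) = 0.454545
  x_1 = 2.200000 - (-0.211543)/0.454545 = 2.665394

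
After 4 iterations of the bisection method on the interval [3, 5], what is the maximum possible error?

Bisection error bound: |error| ≤ (b-a)/2^n
|error| ≤ (5 - 3)/2^4 = 2/2^4
|error| ≤ 0.1250000000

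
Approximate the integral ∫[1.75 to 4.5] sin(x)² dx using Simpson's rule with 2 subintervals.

f(x) = sin(x)²
a = 1.75, b = 4.5, n = 2
h = (b - a)/n = 1.375000

Simpson's rule: (h/3)[f(x₀) + 4f(x₁) + 2f(x₂) + ... + f(xₙ)]

x_0 = 1.7500, f(x_0) = 0.968228, coefficient = 1
x_1 = 3.1250, f(x_1) = 0.000275, coefficient = 4
x_2 = 4.5000, f(x_2) = 0.955565, coefficient = 1

I ≈ (1.375000/3) × 1.924895 = 0.882243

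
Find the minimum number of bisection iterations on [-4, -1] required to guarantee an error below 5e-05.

We need (b-a)/2^n ≤ 5e-05
(-1 - (-4))/2^n ≤ 5e-05
3/2^n ≤ 5e-05
2^n ≥ 60000
n ≥ log₂(60000) = 15.87
n ≥ 16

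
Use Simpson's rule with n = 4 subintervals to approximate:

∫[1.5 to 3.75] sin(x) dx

f(x) = sin(x)
a = 1.5, b = 3.75, n = 4
h = (b - a)/n = 0.562500

Simpson's rule: (h/3)[f(x₀) + 4f(x₁) + 2f(x₂) + ... + f(xₙ)]

x_0 = 1.5000, f(x_0) = 0.997495, coefficient = 1
x_1 = 2.0625, f(x_1) = 0.881530, coefficient = 4
x_2 = 2.6250, f(x_2) = 0.493920, coefficient = 2
x_3 = 3.1875, f(x_3) = -0.045891, coefficient = 4
x_4 = 3.7500, f(x_4) = -0.571561, coefficient = 1

I ≈ (0.562500/3) × 4.756329 = 0.891812
Exact value: 0.891297
Error: 0.000515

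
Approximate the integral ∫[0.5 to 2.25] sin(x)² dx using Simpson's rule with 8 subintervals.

f(x) = sin(x)²
a = 0.5, b = 2.25, n = 8
h = (b - a)/n = 0.218750

Simpson's rule: (h/3)[f(x₀) + 4f(x₁) + 2f(x₂) + ... + f(xₙ)]

x_0 = 0.5000, f(x_0) = 0.229849, coefficient = 1
x_1 = 0.7188, f(x_1) = 0.433549, coefficient = 4
x_2 = 0.9375, f(x_2) = 0.649767, coefficient = 2
x_3 = 1.1562, f(x_3) = 0.837773, coefficient = 4
x_4 = 1.3750, f(x_4) = 0.962151, coefficient = 2
x_5 = 1.5938, f(x_5) = 0.999473, coefficient = 4
x_6 = 1.8125, f(x_6) = 0.942708, coefficient = 2
x_7 = 2.0312, f(x_7) = 0.802549, coefficient = 4
x_8 = 2.2500, f(x_8) = 0.605398, coefficient = 1

I ≈ (0.218750/3) × 18.237874 = 1.329845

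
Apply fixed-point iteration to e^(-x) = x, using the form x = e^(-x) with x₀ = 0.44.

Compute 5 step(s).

Equation: e^(-x) = x
Fixed-point form: x = e^(-x)
x₀ = 0.44

x_1 = g(0.440000) = 0.644036
x_2 = g(0.644036) = 0.525168
x_3 = g(0.525168) = 0.591456
x_4 = g(0.591456) = 0.553521
x_5 = g(0.553521) = 0.574922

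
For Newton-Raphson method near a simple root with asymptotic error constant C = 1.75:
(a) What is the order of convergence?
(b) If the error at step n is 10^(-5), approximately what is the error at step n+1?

(a) Newton-Raphson has quadratic (order 2) convergence near simple roots.
    This means |e_{n+1}| ≈ C|e_n|².

(b) With |e_n| = 10^(-5) and C = 1.75:
    |e_{n+1}| ≈ 1.75 × (10^(-5))² = 1.75 × 10^(-10)

(a) 2 (quadratic); (b) |e_{n+1}| ≈ 1.750e-10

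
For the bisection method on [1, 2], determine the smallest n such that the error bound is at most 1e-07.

We need (b-a)/2^n ≤ 1e-07
(2 - 1)/2^n ≤ 1e-07
1/2^n ≤ 1e-07
2^n ≥ 10000000
n ≥ log₂(10000000) = 23.25
n ≥ 24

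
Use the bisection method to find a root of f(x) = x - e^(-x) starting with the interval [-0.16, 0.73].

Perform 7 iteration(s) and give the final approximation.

f(x) = x - e^(-x)
Initial interval: [-0.16, 0.73]

Iteration 1:
  c_1 = (-0.160000 + 0.730000)/2 = 0.285000
  f(c_1) = f(0.285000) = -0.467014
  f(a) × f(c) ≥ 0, new interval: [0.285000, 0.730000]
Iteration 2:
  c_2 = (0.285000 + 0.730000)/2 = 0.507500
  f(c_2) = f(0.507500) = -0.094499
  f(a) × f(c) ≥ 0, new interval: [0.507500, 0.730000]
Iteration 3:
  c_3 = (0.507500 + 0.730000)/2 = 0.618750
  f(c_3) = f(0.618750) = 0.080133
  f(a) × f(c) < 0, new interval: [0.507500, 0.618750]
Iteration 4:
  c_4 = (0.507500 + 0.618750)/2 = 0.563125
  f(c_4) = f(0.563125) = -0.006302
  f(a) × f(c) ≥ 0, new interval: [0.563125, 0.618750]
Iteration 5:
  c_5 = (0.563125 + 0.618750)/2 = 0.590937
  f(c_5) = f(0.590937) = 0.037130
  f(a) × f(c) < 0, new interval: [0.563125, 0.590937]
Iteration 6:
  c_6 = (0.563125 + 0.590937)/2 = 0.577031
  f(c_6) = f(0.577031) = 0.015468
  f(a) × f(c) < 0, new interval: [0.563125, 0.577031]
Iteration 7:
  c_7 = (0.563125 + 0.577031)/2 = 0.570078
  f(c_7) = f(0.570078) = 0.004597
  f(a) × f(c) < 0, new interval: [0.563125, 0.570078]

After 7 iteration(s), the approximation is c_7 = 0.570078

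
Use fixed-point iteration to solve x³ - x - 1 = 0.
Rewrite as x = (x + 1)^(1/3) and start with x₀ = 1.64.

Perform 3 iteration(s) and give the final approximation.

Equation: x³ - x - 1 = 0
Fixed-point form: x = (x + 1)^(1/3)
x₀ = 1.64

x_1 = g(1.640000) = 1.382085
x_2 = g(1.382085) = 1.335526
x_3 = g(1.335526) = 1.326768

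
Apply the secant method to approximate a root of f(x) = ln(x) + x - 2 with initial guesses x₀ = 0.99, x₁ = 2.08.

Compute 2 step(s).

f(x) = ln(x) + x - 2
x₀ = 0.99, x₁ = 2.08

Secant formula: x_{n+1} = x_n - f(x_n)(x_n - x_{n-1})/(f(x_n) - f(x_{n-1}))

Iteration 1:
  f(0.990000) = -1.020050
  f(2.080000) = 0.812368
  x_2 = 2.080000 - 0.812368×(2.080000 - 0.990000)/(0.812368 - (-1.020050))
       = 1.596769
Iteration 2:
  f(2.080000) = 0.812368
  f(1.596769) = 0.064751
  x_3 = 1.596769 - 0.064751×(1.596769 - 2.080000)/(0.064751 - 0.812368)
       = 1.554916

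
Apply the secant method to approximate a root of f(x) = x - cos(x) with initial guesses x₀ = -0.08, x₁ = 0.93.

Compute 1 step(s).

f(x) = x - cos(x)
x₀ = -0.08, x₁ = 0.93

Secant formula: x_{n+1} = x_n - f(x_n)(x_n - x_{n-1})/(f(x_n) - f(x_{n-1}))

Iteration 1:
  f(-0.080000) = -1.076802
  f(0.930000) = 0.332166
  x_2 = 0.930000 - 0.332166×(0.930000 - (-0.080000))/(0.332166 - (-1.076802))
       = 0.691891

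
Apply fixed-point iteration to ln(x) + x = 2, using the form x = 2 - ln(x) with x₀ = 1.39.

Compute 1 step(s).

Equation: ln(x) + x = 2
Fixed-point form: x = 2 - ln(x)
x₀ = 1.39

x_1 = g(1.390000) = 1.670696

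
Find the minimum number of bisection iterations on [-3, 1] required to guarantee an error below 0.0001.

We need (b-a)/2^n ≤ 0.0001
(1 - (-3))/2^n ≤ 0.0001
4/2^n ≤ 0.0001
2^n ≥ 40000
n ≥ log₂(40000) = 15.29
n ≥ 16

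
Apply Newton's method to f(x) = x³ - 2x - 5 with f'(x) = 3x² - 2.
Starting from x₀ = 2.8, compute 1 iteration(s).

f(x) = x³ - 2x - 5
f'(x) = 3x² - 2
x₀ = 2.8

Newton-Raphson formula: x_{n+1} = x_n - f(x_n)/f'(x_n)

Iteration 1:
  f(2.800000) = 11.352000
  f'(2.800000) = 21.520000
  x_1 = 2.800000 - 11.352000/21.520000 = 2.272491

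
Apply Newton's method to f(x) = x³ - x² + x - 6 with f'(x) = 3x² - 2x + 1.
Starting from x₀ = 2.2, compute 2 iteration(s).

f(x) = x³ - x² + x - 6
f'(x) = 3x² - 2x + 1
x₀ = 2.2

Newton-Raphson formula: x_{n+1} = x_n - f(x_n)/f'(x_n)

Iteration 1:
  f(2.200000) = 2.008000
  f'(2.200000) = 11.120000
  x_1 = 2.200000 - 2.008000/11.120000 = 2.019424
Iteration 2:
  f(2.019424) = 0.176714
  f'(2.019424) = 9.195377
  x_2 = 2.019424 - 0.176714/9.195377 = 2.000207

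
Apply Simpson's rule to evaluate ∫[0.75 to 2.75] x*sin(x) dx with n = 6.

f(x) = x*sin(x)
a = 0.75, b = 2.75, n = 6
h = (b - a)/n = 0.333333

Simpson's rule: (h/3)[f(x₀) + 4f(x₁) + 2f(x₂) + ... + f(xₙ)]

x_0 = 0.7500, f(x_0) = 0.511229, coefficient = 1
x_1 = 1.0833, f(x_1) = 0.957151, coefficient = 4
x_2 = 1.4167, f(x_2) = 1.399873, coefficient = 2
x_3 = 1.7500, f(x_3) = 1.721975, coefficient = 4
x_4 = 2.0833, f(x_4) = 1.815632, coefficient = 2
x_5 = 2.4167, f(x_5) = 1.602443, coefficient = 4
x_6 = 2.7500, f(x_6) = 1.049568, coefficient = 1

I ≈ (0.333333/3) × 25.118085 = 2.790898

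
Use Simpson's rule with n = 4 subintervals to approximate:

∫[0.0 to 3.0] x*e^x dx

f(x) = x*e^x
a = 0.0, b = 3.0, n = 4
h = (b - a)/n = 0.750000

Simpson's rule: (h/3)[f(x₀) + 4f(x₁) + 2f(x₂) + ... + f(xₙ)]

x_0 = 0.0000, f(x_0) = 0.000000, coefficient = 1
x_1 = 0.7500, f(x_1) = 1.587750, coefficient = 4
x_2 = 1.5000, f(x_2) = 6.722534, coefficient = 2
x_3 = 2.2500, f(x_3) = 21.347406, coefficient = 4
x_4 = 3.0000, f(x_4) = 60.256611, coefficient = 1

I ≈ (0.750000/3) × 165.442301 = 41.360575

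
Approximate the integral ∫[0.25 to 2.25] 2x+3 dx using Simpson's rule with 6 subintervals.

f(x) = 2x+3
a = 0.25, b = 2.25, n = 6
h = (b - a)/n = 0.333333

Simpson's rule: (h/3)[f(x₀) + 4f(x₁) + 2f(x₂) + ... + f(xₙ)]

x_0 = 0.2500, f(x_0) = 3.500000, coefficient = 1
x_1 = 0.5833, f(x_1) = 4.166667, coefficient = 4
x_2 = 0.9167, f(x_2) = 4.833333, coefficient = 2
x_3 = 1.2500, f(x_3) = 5.500000, coefficient = 4
x_4 = 1.5833, f(x_4) = 6.166667, coefficient = 2
x_5 = 1.9167, f(x_5) = 6.833333, coefficient = 4
x_6 = 2.2500, f(x_6) = 7.500000, coefficient = 1

I ≈ (0.333333/3) × 99.000000 = 11.000000
Exact value: 11.000000
Error: 0.000000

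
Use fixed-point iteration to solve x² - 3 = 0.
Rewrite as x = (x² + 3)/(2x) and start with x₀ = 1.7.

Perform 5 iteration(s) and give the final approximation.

Equation: x² - 3 = 0
Fixed-point form: x = (x² + 3)/(2x)
x₀ = 1.7

x_1 = g(1.700000) = 1.732353
x_2 = g(1.732353) = 1.732051
x_3 = g(1.732051) = 1.732051
x_4 = g(1.732051) = 1.732051
x_5 = g(1.732051) = 1.732051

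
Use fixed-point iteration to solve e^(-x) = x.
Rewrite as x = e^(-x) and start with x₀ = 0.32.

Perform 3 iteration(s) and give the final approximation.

Equation: e^(-x) = x
Fixed-point form: x = e^(-x)
x₀ = 0.32

x_1 = g(0.320000) = 0.726149
x_2 = g(0.726149) = 0.483768
x_3 = g(0.483768) = 0.616456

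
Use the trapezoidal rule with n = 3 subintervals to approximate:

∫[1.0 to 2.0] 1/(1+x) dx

f(x) = 1/(1+x)
a = 1.0, b = 2.0, n = 3
h = (b - a)/n = 0.333333

Trapezoidal rule: (h/2)[f(x₀) + 2f(x₁) + 2f(x₂) + ... + f(xₙ)]

x_0 = 1.0000, f(x_0) = 0.500000, coefficient = 1
x_1 = 1.3333, f(x_1) = 0.428571, coefficient = 2
x_2 = 1.6667, f(x_2) = 0.375000, coefficient = 2
x_3 = 2.0000, f(x_3) = 0.333333, coefficient = 1

I ≈ (0.333333/2) × 2.440476 = 0.406746
Exact value: 0.405465
Error: 0.001281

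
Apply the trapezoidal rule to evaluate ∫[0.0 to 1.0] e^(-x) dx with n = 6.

f(x) = e^(-x)
a = 0.0, b = 1.0, n = 6
h = (b - a)/n = 0.166667

Trapezoidal rule: (h/2)[f(x₀) + 2f(x₁) + 2f(x₂) + ... + f(xₙ)]

x_0 = 0.0000, f(x_0) = 1.000000, coefficient = 1
x_1 = 0.1667, f(x_1) = 0.846482, coefficient = 2
x_2 = 0.3333, f(x_2) = 0.716531, coefficient = 2
x_3 = 0.5000, f(x_3) = 0.606531, coefficient = 2
x_4 = 0.6667, f(x_4) = 0.513417, coefficient = 2
x_5 = 0.8333, f(x_5) = 0.434598, coefficient = 2
x_6 = 1.0000, f(x_6) = 0.367879, coefficient = 1

I ≈ (0.166667/2) × 7.602997 = 0.633583
Exact value: 0.632121
Error: 0.001463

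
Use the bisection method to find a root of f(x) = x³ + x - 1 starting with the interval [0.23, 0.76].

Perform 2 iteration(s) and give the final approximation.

f(x) = x³ + x - 1
Initial interval: [0.23, 0.76]

Iteration 1:
  c_1 = (0.230000 + 0.760000)/2 = 0.495000
  f(c_1) = f(0.495000) = -0.383713
  f(a) × f(c) ≥ 0, new interval: [0.495000, 0.760000]
Iteration 2:
  c_2 = (0.495000 + 0.760000)/2 = 0.627500
  f(c_2) = f(0.627500) = -0.125418
  f(a) × f(c) ≥ 0, new interval: [0.627500, 0.760000]

After 2 iteration(s), the approximation is c_2 = 0.627500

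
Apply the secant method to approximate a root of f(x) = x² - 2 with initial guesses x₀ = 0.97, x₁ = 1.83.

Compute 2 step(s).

f(x) = x² - 2
x₀ = 0.97, x₁ = 1.83

Secant formula: x_{n+1} = x_n - f(x_n)(x_n - x_{n-1})/(f(x_n) - f(x_{n-1}))

Iteration 1:
  f(0.970000) = -1.059100
  f(1.830000) = 1.348900
  x_2 = 1.830000 - 1.348900×(1.830000 - 0.970000)/(1.348900 - (-1.059100))
       = 1.348250
Iteration 2:
  f(1.830000) = 1.348900
  f(1.348250) = -0.182222
  x_3 = 1.348250 - (-0.182222)×(1.348250 - 1.830000)/(-0.182222 - 1.348900)
       = 1.405584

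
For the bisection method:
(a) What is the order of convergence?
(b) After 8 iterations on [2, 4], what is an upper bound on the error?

(a) Bisection has linear (order 1) convergence; the error is halved each step.

(b) Error bound = (b-a)/2^n = (4 - 2)/2^{8}
    = 2/2^{8}

(a) 1 (linear); (b) error ≤ 7.81e-03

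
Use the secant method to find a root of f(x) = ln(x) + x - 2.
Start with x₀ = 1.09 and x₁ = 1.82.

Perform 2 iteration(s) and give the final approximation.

f(x) = ln(x) + x - 2
x₀ = 1.09, x₁ = 1.82

Secant formula: x_{n+1} = x_n - f(x_n)(x_n - x_{n-1})/(f(x_n) - f(x_{n-1}))

Iteration 1:
  f(1.090000) = -0.823822
  f(1.820000) = 0.418837
  x_2 = 1.820000 - 0.418837×(1.820000 - 1.090000)/(0.418837 - (-0.823822))
       = 1.573954
Iteration 2:
  f(1.820000) = 0.418837
  f(1.573954) = 0.027546
  x_3 = 1.573954 - 0.027546×(1.573954 - 1.820000)/(0.027546 - 0.418837)
       = 1.556634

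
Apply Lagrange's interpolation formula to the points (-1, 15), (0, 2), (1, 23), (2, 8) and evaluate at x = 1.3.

Lagrange interpolation formula:
P(x) = Σ yᵢ × Lᵢ(x)
where Lᵢ(x) = Π_{j≠i} (x - xⱼ)/(xᵢ - xⱼ)

L_0(1.3) = (1.3 - 0)/(-1 - 0) × (1.3 - 1)/(-1 - 1) × (1.3 - 2)/(-1 - 2) = 0.045500
L_1(1.3) = (1.3 - (-1))/(0 - (-1)) × (1.3 - 1)/(0 - 1) × (1.3 - 2)/(0 - 2) = -0.241500
L_2(1.3) = (1.3 - (-1))/(1 - (-1)) × (1.3 - 0)/(1 - 0) × (1.3 - 2)/(1 - 2) = 1.046500
L_3(1.3) = (1.3 - (-1))/(2 - (-1)) × (1.3 - 0)/(2 - 0) × (1.3 - 1)/(2 - 1) = 0.149500

P(1.3) = 15×L_0(1.3) + 2×L_1(1.3) + 23×L_2(1.3) + 8×L_3(1.3)
P(1.3) = 25.465000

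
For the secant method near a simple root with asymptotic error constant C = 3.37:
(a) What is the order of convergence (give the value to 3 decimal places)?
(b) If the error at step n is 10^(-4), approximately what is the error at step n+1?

(a) Secant method has superlinear convergence with order φ = (1+√5)/2 ≈ 1.618.
    This means |e_{n+1}| ≈ C|e_n|^1.618.

(b) With |e_n| = 10^(-4) and C = 3.37:
    |e_{n+1}| ≈ 3.37 × (10^(-4))^1.618 = 3.37 × 10^(-6.47)

(a) ≈ 1.618 (golden ratio); (b) |e_{n+1}| ≈ 1.136e-06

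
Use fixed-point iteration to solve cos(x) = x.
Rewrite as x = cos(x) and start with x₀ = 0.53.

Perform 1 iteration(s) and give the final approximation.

Equation: cos(x) = x
Fixed-point form: x = cos(x)
x₀ = 0.53

x_1 = g(0.530000) = 0.862807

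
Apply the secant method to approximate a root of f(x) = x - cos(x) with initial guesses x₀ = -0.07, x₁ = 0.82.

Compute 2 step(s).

f(x) = x - cos(x)
x₀ = -0.07, x₁ = 0.82

Secant formula: x_{n+1} = x_n - f(x_n)(x_n - x_{n-1})/(f(x_n) - f(x_{n-1}))

Iteration 1:
  f(-0.070000) = -1.067551
  f(0.820000) = 0.137779
  x_2 = 0.820000 - 0.137779×(0.820000 - (-0.070000))/(0.137779 - (-1.067551))
       = 0.718266
Iteration 2:
  f(0.820000) = 0.137779
  f(0.718266) = -0.034682
  x_3 = 0.718266 - (-0.034682)×(0.718266 - 0.820000)/(-0.034682 - 0.137779)
       = 0.738725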